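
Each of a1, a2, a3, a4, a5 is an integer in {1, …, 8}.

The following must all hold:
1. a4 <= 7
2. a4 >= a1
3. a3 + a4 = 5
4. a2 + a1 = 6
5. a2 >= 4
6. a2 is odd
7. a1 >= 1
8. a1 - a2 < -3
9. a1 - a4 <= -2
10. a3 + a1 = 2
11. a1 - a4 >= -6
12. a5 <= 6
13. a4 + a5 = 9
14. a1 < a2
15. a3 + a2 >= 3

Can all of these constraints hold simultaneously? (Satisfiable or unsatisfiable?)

Satisfiable

Take a1 = 1, a2 = 5, a3 = 1, a4 = 4, a5 = 5. Then constraint 3: a3 + a4 = 5; constraint 4: a2 + a1 = 6, and every other listed constraint is also met.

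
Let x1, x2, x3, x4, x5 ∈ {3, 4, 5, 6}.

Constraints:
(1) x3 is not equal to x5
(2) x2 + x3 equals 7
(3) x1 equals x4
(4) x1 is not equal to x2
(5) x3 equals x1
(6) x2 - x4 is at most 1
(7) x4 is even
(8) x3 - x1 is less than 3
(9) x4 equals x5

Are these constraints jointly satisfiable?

Unsatisfiable

From constraints 3, 5, and 9, x3 = x1 = x4 = x5, so x3 = x5. But constraint 1 says x3 ≠ x5. Contradiction.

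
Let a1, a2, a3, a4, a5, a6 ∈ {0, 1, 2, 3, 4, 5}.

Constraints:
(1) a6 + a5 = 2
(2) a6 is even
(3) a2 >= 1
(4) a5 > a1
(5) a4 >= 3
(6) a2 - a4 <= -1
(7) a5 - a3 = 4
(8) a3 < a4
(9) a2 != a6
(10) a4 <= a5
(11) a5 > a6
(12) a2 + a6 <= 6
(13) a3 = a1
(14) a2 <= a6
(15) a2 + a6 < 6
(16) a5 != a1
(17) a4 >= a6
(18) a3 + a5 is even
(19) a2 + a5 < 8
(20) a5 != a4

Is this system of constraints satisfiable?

Unsatisfiable

From constraints 3 and 14: a6 ≥ a2 ≥ 1. From constraints 5 and 10: a5 ≥ a4 ≥ 3. Hence a6 + a5 ≥ 4. But constraint 1 requires a6 + a5 = 2, and 2 < 4. Contradiction.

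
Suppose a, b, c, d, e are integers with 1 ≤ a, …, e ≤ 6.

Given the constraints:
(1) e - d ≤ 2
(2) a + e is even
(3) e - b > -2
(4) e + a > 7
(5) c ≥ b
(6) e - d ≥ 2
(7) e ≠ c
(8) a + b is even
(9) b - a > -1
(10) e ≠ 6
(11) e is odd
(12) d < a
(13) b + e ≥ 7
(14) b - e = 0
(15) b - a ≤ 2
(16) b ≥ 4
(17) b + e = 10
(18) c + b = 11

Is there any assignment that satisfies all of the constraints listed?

One satisfying assignment is a = 5, b = 5, c = 6, d = 3, e = 5.
For the less obvious constraints — constraint 1: e - d = 2; constraint 3: e - b = 0 — and the others hold by inspection.

Satisfiable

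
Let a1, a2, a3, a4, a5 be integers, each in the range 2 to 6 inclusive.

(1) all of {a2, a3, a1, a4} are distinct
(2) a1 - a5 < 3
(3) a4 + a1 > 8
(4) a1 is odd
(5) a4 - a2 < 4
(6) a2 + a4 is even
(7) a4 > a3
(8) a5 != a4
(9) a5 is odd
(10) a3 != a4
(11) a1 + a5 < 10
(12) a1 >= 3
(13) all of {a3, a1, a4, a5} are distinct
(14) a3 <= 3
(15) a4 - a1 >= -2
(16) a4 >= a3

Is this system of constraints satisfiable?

Setting (a1, a2, a3, a4, a5) = (5, 4, 2, 6, 3) satisfies everything: constraint 2: a1 - a5 = 2; constraint 3: a4 + a1 = 11; constraint 5: a4 - a2 = 2, and the others follow.

Satisfiable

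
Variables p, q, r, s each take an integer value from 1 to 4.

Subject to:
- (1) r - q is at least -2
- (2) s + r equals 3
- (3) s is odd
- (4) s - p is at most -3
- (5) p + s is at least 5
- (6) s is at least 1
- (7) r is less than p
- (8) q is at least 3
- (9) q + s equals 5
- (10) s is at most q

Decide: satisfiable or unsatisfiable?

The assignment p = 4, q = 4, r = 2, s = 1 works:
  constraint 1 holds since r - q = -2.
  constraint 2 holds since s + r = 3.
  constraint 4 holds since s - p = -3.
The rest check out directly.

Satisfiable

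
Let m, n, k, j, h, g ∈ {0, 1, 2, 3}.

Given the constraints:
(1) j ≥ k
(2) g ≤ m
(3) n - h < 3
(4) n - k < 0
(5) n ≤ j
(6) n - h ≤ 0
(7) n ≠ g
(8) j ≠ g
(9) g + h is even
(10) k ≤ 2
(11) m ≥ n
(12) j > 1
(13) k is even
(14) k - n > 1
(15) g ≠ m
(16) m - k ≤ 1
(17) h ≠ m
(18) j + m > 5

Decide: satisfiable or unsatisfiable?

Satisfiable

Take m = 3, n = 0, k = 2, j = 3, h = 0, g = 2. Then constraint 3: n - h = 0; constraint 4: n - k = -2, and every other listed constraint is also met.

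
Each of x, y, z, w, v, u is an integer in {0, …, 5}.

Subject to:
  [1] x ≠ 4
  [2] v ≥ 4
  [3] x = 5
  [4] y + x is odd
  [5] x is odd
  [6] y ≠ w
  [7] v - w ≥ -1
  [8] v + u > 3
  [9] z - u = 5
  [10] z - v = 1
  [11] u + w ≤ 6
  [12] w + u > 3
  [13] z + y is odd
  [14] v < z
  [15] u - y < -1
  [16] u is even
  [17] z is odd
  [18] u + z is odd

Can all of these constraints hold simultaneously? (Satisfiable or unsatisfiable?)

Satisfiable

Setting (x, y, z, w, v, u) = (5, 4, 5, 5, 4, 0) satisfies everything: constraint 7: v - w = -1; constraint 8: v + u = 4, and the others follow.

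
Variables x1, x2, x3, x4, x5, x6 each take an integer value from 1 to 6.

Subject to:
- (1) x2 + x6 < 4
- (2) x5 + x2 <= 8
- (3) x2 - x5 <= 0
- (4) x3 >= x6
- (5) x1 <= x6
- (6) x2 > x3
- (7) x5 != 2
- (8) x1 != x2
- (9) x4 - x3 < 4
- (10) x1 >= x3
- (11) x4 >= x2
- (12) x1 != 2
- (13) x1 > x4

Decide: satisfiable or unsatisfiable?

Constraints 4, 5, 6, 11, and 13 give x4 < x1, x1 ≤ x6, x6 ≤ x3, x3 < x2, x2 ≤ x4. Chaining: x4 < x1 ≤ x6 ≤ x3 < x2 ≤ x4, which forces x4 < x4 — impossible.

Unsatisfiable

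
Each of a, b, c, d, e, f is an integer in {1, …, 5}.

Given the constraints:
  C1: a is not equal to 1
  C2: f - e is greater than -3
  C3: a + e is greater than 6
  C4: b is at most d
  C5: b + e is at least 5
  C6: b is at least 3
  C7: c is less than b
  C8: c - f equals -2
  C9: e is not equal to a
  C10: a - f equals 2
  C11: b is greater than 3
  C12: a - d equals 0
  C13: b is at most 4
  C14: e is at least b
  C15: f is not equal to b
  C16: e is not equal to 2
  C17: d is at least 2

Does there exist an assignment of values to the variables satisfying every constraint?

Satisfiable

The assignment a = 5, b = 4, c = 1, d = 5, e = 4, f = 3 works:
  constraint 2 holds since f - e = -1.
  constraint 3 holds since a + e = 9.
  constraint 5 holds since b + e = 8.
The rest check out directly.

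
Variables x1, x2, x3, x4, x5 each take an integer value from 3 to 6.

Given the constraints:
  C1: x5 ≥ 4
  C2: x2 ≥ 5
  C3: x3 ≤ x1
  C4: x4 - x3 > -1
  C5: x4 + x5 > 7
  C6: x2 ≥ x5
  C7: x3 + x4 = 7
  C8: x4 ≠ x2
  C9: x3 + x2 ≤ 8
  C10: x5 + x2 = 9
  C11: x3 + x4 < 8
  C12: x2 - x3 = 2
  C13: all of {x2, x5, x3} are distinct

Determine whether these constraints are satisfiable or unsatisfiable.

Take x1 = 3, x2 = 5, x3 = 3, x4 = 4, x5 = 4. Then constraint 4: x4 - x3 = 1; constraint 5: x4 + x5 = 8; constraint 7: x3 + x4 = 7, and every other listed constraint is also met.

Satisfiable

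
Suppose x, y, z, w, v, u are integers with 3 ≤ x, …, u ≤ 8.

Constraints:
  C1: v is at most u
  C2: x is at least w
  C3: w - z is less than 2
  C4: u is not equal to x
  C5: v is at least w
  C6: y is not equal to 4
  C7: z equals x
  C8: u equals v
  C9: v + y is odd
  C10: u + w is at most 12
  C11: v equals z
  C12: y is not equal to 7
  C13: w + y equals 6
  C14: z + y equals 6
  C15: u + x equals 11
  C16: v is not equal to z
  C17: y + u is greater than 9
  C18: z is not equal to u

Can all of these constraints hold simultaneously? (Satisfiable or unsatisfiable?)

Unsatisfiable

From constraints 7, 8, and 11, u = v = z = x, so u = x. But constraint 4 says u ≠ x. Contradiction.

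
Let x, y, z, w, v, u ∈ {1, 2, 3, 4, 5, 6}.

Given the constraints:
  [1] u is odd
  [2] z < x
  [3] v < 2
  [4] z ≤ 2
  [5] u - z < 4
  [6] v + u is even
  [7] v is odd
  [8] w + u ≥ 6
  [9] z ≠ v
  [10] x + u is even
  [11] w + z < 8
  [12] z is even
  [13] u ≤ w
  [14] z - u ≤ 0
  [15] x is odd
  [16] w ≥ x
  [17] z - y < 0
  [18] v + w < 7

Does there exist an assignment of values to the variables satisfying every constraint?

Try x = 3, y = 4, z = 2, w = 3, v = 1, u = 3.
Check constraint 5: u - z = 1; constraint 8: w + u = 6. The remaining constraints are straightforward to verify.

Satisfiable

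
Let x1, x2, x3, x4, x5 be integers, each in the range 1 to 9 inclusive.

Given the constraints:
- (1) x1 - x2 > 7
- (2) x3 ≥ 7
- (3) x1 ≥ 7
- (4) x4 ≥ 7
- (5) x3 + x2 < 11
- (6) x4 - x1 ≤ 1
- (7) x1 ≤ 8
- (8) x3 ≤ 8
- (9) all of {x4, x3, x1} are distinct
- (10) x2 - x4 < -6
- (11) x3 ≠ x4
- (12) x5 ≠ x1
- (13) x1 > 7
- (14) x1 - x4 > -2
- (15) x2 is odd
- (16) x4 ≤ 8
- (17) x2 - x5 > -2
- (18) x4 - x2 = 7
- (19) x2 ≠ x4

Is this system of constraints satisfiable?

Unsatisfiable

Constraints 2, 3, 4, 7, 8, and 16 confine each of x4, x3, x1 to the 2 values {7, 8}.
Constraint 9 requires all 3 of them to be distinct, but only 2 values are available — impossible by the pigeonhole principle.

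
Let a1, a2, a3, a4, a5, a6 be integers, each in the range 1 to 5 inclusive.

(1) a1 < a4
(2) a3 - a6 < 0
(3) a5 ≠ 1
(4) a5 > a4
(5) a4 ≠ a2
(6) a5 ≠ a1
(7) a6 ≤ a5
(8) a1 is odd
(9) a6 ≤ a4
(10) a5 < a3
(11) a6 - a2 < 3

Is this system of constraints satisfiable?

Unsatisfiable

Constraints 2, 4, 9, and 10 give a4 < a5, a5 < a3, a3 < a6, a6 ≤ a4. Chaining: a4 < a5 < a3 < a6 ≤ a4, which forces a4 < a4 — impossible.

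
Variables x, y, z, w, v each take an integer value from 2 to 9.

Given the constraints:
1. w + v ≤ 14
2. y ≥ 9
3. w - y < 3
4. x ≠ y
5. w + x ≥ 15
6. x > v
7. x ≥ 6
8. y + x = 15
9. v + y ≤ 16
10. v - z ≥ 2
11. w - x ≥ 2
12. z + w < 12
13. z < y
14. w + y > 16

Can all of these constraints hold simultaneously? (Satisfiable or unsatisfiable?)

Satisfiable

Try x = 6, y = 9, z = 2, w = 9, v = 5.
Check constraint 1: w + v = 14; constraint 3: w - y = 0. The remaining constraints are straightforward to verify.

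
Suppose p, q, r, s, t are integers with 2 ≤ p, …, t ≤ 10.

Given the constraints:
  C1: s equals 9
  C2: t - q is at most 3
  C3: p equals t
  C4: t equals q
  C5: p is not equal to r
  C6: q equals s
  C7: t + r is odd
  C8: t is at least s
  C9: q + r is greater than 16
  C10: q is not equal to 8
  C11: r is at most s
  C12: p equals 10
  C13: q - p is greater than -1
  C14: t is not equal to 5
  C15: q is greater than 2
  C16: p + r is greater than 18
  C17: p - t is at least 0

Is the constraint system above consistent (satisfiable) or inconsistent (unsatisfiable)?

Constraint 12 fixes p = 10 and constraint 1 fixes s = 9. Constraints 3, 4, and 6 give p = t = q = s, so p = s. But 10 ≠ 9 — contradiction.

Unsatisfiable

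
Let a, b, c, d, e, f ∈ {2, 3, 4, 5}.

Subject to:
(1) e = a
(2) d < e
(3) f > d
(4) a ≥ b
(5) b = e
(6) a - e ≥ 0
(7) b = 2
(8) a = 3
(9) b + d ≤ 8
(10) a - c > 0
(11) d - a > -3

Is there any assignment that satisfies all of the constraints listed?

Unsatisfiable

Constraint 7 fixes b = 2 and constraint 8 fixes a = 3. Constraints 1 and 5 give b = e = a, so b = a. But 2 ≠ 3 — contradiction.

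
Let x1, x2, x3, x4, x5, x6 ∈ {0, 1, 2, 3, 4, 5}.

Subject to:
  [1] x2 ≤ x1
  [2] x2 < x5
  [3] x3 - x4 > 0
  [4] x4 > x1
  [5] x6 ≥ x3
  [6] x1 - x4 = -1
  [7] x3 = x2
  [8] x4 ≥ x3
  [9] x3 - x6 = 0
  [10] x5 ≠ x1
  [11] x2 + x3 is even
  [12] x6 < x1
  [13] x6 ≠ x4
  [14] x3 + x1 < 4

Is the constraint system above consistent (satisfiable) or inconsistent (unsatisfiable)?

Constraints 3, 4, 5, and 12 give x3 ≤ x6, x6 < x1, x1 < x4, x4 < x3. Chaining: x3 ≤ x6 < x1 < x4 < x3, which forces x3 < x3 — impossible.

Unsatisfiable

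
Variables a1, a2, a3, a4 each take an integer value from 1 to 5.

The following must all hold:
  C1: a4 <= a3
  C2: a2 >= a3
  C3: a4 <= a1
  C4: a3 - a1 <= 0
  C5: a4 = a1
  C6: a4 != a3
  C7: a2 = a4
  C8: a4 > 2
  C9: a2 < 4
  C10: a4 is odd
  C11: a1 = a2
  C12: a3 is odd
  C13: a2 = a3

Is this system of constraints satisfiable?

Unsatisfiable

From constraints 5, 11, and 13, a4 = a1 = a2 = a3, so a4 = a3. But constraint 6 says a4 ≠ a3. Contradiction.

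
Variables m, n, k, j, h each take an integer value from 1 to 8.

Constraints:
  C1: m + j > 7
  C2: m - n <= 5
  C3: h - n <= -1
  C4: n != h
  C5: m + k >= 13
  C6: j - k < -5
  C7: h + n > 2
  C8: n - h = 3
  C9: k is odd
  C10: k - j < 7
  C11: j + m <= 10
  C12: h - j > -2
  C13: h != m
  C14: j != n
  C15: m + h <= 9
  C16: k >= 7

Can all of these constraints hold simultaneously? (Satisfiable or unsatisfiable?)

Satisfiable

Take m = 7, n = 4, k = 7, j = 1, h = 1. Then constraint 1: m + j = 8; constraint 2: m - n = 3, and every other listed constraint is also met.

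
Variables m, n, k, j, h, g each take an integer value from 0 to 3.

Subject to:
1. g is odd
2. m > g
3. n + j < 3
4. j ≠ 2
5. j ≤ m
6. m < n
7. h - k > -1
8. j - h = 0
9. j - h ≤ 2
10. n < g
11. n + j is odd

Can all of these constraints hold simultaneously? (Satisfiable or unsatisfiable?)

Constraints 2, 6, and 10 give n < g, g < m, m < n. Chaining: n < g < m < n, which forces n < n — impossible.

Unsatisfiable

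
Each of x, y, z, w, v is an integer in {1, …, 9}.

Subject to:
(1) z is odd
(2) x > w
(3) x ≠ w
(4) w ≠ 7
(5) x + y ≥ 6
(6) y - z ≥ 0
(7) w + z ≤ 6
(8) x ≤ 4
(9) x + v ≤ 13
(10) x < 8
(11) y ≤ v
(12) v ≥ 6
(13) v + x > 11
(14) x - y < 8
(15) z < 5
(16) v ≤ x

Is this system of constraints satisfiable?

Unsatisfiable

From constraint 12: v ≥ 6. From constraints 8 and 16: v ≤ x and x ≤ 4, so v ≤ 4. But 4 < 6, so no value of v works.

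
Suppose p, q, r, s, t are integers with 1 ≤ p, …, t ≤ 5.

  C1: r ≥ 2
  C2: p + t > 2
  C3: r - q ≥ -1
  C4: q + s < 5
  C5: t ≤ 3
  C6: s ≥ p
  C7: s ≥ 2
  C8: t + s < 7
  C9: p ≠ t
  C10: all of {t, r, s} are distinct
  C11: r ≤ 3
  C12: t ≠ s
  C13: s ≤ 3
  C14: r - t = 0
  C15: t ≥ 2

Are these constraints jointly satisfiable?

Unsatisfiable

Constraints 1, 5, 7, 11, 13, and 15 confine each of t, r, s to the 2 values {2, 3}.
Constraint 10 requires all 3 of them to be distinct, but only 2 values are available — impossible by the pigeonhole principle.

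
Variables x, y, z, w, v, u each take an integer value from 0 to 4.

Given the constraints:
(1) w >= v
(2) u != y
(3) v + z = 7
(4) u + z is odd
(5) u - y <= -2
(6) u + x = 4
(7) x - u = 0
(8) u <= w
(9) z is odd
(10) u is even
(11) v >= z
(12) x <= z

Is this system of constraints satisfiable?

Satisfiable

Setting (x, y, z, w, v, u) = (2, 4, 3, 4, 4, 2) satisfies everything: constraint 3: v + z = 7; constraint 5: u - y = -2, and the others follow.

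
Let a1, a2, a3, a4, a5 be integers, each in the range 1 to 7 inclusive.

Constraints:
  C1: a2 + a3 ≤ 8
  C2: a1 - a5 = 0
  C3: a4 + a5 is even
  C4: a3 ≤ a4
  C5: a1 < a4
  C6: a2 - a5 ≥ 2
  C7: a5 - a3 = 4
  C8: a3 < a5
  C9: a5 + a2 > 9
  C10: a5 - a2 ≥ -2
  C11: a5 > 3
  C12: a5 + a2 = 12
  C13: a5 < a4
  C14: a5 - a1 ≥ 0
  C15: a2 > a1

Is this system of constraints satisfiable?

Setting (a1, a2, a3, a4, a5) = (5, 7, 1, 7, 5) satisfies everything: constraint 1: a2 + a3 = 8; constraint 2: a1 - a5 = 0, and the others follow.

Satisfiable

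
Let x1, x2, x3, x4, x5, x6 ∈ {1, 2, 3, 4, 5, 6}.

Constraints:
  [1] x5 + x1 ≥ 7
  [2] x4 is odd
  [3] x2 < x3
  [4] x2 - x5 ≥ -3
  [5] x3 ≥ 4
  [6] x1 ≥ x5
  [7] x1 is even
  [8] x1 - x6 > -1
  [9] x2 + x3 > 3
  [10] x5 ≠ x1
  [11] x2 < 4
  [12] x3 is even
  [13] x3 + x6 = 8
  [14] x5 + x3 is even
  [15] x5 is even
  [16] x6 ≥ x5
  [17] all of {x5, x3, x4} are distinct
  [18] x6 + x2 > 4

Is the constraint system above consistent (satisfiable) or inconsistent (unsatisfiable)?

Take x1 = 6, x2 = 1, x3 = 4, x4 = 5, x5 = 2, x6 = 4. Then constraint 1: x5 + x1 = 8; constraint 4: x2 - x5 = -1, and every other listed constraint is also met.

Satisfiable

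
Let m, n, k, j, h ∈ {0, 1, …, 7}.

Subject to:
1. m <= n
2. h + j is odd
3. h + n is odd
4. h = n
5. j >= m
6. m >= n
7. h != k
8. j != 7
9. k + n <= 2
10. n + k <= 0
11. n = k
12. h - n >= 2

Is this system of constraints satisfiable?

Unsatisfiable

From constraints 4 and 11, h = n = k, so h = k. But constraint 7 says h ≠ k. Contradiction.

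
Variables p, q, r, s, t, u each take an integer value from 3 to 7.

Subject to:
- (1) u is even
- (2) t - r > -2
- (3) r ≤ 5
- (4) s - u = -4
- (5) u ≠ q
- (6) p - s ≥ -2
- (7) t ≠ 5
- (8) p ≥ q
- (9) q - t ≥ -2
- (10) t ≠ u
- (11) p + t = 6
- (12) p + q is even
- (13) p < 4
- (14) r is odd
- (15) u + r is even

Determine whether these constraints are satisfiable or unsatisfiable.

Constraint 1 makes u even and constraint 14 makes r odd, so u + r must be odd. Constraint 15 says u + r is even — contradiction.

Unsatisfiable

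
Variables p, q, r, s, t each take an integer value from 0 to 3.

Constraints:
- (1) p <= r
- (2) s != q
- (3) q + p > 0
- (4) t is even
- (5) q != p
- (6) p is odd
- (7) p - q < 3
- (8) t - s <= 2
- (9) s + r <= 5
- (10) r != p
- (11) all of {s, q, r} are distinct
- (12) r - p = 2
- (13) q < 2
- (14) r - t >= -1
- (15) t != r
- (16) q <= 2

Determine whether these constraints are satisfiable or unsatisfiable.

One satisfying assignment is p = 1, q = 0, r = 3, s = 2, t = 2.
For the less obvious constraints — constraint 3: q + p = 1; constraint 7: p - q = 1 — and the others hold by inspection.

Satisfiable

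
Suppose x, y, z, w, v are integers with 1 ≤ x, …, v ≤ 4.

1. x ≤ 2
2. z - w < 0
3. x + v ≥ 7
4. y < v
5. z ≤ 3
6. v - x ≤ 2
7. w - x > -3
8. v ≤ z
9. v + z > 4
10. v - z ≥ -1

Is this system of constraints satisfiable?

Unsatisfiable

From constraint 1: x ≤ 2. From constraints 5 and 8: v ≤ z ≤ 3. Hence x + v ≤ 5. But constraint 3 requires x + v ≥ 7, and 7 > 5. Contradiction.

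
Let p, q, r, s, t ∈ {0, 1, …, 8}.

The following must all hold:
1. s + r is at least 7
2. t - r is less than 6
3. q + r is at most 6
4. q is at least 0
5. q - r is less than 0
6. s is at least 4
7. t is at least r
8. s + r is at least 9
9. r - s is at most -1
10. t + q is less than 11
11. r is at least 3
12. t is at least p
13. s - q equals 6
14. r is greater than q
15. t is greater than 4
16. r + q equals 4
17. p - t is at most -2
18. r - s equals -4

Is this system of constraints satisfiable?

The assignment p = 2, q = 1, r = 3, s = 7, t = 7 works:
  constraint 1 holds since s + r = 10.
  constraint 2 holds since t - r = 4.
The rest check out directly.

Satisfiable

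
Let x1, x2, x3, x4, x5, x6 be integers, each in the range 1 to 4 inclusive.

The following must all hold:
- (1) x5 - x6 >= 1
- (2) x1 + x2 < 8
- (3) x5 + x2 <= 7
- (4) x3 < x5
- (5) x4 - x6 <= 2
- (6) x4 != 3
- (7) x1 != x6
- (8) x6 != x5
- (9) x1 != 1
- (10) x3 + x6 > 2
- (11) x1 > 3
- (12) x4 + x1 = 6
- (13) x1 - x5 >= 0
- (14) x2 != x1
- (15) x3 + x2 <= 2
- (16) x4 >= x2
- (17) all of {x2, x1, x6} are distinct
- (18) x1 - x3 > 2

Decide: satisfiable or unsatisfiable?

Try x1 = 4, x2 = 1, x3 = 1, x4 = 2, x5 = 4, x6 = 2.
Check constraint 1: x5 - x6 = 2; constraint 2: x1 + x2 = 5. The remaining constraints are straightforward to verify.

Satisfiable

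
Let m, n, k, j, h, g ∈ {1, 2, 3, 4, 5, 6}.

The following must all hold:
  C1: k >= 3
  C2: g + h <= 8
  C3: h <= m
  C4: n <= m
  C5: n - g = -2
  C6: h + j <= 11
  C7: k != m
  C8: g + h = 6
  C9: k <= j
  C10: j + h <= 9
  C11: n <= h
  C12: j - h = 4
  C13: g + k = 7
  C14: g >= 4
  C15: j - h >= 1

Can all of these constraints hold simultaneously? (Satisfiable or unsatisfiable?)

The assignment m = 6, n = 2, k = 3, j = 6, h = 2, g = 4 works:
  constraint 2 holds since g + h = 6.
  constraint 5 holds since n - g = -2.
The rest check out directly.

Satisfiable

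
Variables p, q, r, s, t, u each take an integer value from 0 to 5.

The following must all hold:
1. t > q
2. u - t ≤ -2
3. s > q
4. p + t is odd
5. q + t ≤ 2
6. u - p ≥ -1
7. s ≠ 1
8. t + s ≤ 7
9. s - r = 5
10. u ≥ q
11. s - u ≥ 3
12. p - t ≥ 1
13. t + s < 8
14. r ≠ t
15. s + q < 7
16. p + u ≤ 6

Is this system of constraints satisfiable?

Unsatisfiable

Constraints 2, 6, and 12 give u − p ≥ -1, p − t ≥ 1, t − u ≥ 2.
Adding all 3 inequalities: the left sides telescope to 0, and the right sides sum to (-1) + 1 + 2 = 2. So 0 ≥ 2, which is false.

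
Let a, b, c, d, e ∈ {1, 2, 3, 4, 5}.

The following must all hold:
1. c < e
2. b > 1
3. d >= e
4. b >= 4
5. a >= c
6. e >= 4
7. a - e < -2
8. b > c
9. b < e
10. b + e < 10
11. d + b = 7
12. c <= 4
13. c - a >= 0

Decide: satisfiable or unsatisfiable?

Unsatisfiable

From constraints 3 and 6: d ≥ e ≥ 4. From constraint 4: b ≥ 4. Hence d + b ≥ 8. But constraint 11 requires d + b = 7, and 7 < 8. Contradiction.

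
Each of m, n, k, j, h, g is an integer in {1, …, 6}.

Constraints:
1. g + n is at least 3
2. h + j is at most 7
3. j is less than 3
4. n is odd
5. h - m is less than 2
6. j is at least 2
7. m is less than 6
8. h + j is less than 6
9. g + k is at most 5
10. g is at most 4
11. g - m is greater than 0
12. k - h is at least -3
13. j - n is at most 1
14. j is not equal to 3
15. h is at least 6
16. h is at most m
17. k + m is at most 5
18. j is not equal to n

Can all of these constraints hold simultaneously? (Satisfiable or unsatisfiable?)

From constraint 15: h ≥ 6. From constraint 6: j ≥ 2. Hence h + j ≥ 8. But constraint 2 requires h + j ≤ 7, and 7 < 8. Contradiction.

Unsatisfiable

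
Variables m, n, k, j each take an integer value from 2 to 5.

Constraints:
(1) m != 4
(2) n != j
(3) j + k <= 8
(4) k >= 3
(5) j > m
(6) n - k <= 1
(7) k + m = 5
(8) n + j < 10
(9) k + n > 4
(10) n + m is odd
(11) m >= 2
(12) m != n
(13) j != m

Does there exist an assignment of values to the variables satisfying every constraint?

Satisfiable

Setting (m, n, k, j) = (2, 3, 3, 4) satisfies everything: constraint 3: j + k = 7; constraint 6: n - k = 0; constraint 7: k + m = 5, and the others follow.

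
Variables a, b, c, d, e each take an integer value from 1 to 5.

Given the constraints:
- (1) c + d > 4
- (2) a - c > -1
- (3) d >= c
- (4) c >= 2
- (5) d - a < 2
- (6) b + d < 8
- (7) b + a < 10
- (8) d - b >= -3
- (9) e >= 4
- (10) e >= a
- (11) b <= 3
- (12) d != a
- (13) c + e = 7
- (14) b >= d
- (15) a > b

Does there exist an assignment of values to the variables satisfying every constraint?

Take a = 4, b = 3, c = 3, d = 3, e = 4. Then constraint 1: c + d = 6; constraint 2: a - c = 1, and every other listed constraint is also met.

Satisfiable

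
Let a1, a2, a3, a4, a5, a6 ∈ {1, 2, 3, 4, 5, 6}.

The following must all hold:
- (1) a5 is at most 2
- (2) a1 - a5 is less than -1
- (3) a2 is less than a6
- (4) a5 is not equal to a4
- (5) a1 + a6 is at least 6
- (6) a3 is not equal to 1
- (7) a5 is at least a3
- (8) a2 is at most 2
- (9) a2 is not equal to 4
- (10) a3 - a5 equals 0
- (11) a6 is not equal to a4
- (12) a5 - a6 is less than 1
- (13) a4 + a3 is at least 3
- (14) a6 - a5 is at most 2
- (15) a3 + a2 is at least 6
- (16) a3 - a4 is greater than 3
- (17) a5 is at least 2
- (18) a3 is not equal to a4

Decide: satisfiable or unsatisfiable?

From constraints 1 and 7: a3 ≤ a5 ≤ 2. From constraint 8: a2 ≤ 2. Hence a3 + a2 ≤ 4. But constraint 15 requires a3 + a2 ≥ 6, and 6 > 4. Contradiction.

Unsatisfiable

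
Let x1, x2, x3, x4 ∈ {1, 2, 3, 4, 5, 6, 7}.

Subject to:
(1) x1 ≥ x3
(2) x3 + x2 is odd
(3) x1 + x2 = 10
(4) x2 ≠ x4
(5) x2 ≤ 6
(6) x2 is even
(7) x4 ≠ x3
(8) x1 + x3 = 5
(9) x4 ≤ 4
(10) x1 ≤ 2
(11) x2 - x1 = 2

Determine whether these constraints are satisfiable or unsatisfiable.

Unsatisfiable

From constraint 10: x1 ≤ 2. From constraint 5: x2 ≤ 6. Hence x1 + x2 ≤ 8. But constraint 3 requires x1 + x2 = 10, and 10 > 8. Contradiction.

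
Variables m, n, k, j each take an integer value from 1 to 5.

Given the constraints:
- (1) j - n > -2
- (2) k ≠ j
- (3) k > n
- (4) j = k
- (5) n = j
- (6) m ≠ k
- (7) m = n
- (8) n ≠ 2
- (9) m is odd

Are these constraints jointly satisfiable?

From constraints 4, 5, and 7, m = n = j = k, so m = k. But constraint 6 says m ≠ k. Contradiction.

Unsatisfiable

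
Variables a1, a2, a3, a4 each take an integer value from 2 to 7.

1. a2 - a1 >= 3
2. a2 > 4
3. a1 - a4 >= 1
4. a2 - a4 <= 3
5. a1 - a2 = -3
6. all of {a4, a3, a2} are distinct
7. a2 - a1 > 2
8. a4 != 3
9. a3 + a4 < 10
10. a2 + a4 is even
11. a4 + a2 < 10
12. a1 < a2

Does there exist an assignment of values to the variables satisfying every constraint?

Constraints 1, 3, and 4 give a4 − a2 ≥ -3, a2 − a1 ≥ 3, a1 − a4 ≥ 1.
Adding all 3 inequalities: the left sides telescope to 0, and the right sides sum to (-3) + 3 + 1 = 1. So 0 ≥ 1, which is false.

Unsatisfiable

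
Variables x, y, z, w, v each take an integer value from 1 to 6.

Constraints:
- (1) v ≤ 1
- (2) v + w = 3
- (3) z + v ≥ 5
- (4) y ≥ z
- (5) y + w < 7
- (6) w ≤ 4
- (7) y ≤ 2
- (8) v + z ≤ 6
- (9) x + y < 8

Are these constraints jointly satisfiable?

From constraints 4 and 7: z ≤ y ≤ 2. From constraint 1: v ≤ 1. Hence z + v ≤ 3. But constraint 3 requires z + v ≥ 5, and 5 > 3. Contradiction.

Unsatisfiable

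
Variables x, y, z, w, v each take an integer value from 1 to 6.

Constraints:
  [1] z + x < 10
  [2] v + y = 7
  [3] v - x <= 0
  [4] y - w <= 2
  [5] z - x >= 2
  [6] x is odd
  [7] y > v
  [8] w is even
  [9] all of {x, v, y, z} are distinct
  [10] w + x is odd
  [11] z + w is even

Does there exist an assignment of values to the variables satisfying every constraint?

Setting (x, y, z, w, v) = (3, 5, 6, 6, 2) satisfies everything: constraint 1: z + x = 9; constraint 2: v + y = 7, and the others follow.

Satisfiable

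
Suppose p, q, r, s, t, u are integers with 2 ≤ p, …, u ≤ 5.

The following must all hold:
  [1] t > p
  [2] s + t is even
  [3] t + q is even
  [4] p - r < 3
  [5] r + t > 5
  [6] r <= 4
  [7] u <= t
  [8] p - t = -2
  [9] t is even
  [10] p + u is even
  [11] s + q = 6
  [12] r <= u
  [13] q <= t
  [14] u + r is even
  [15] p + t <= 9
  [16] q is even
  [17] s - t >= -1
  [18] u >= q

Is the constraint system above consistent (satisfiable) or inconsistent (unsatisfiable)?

The assignment p = 2, q = 2, r = 2, s = 4, t = 4, u = 2 works:
  constraint 4 holds since p - r = 0.
  constraint 5 holds since r + t = 6.
  constraint 8 holds since p - t = -2.
The rest check out directly.

Satisfiable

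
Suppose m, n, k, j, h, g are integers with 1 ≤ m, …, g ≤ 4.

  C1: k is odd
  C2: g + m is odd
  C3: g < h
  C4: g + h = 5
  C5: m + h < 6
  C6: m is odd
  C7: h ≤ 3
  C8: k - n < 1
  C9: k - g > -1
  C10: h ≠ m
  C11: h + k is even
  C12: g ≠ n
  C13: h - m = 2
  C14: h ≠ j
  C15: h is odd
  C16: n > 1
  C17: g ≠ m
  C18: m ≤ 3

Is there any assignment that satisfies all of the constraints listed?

Setting (m, n, k, j, h, g) = (1, 3, 3, 1, 3, 2) satisfies everything: constraint 4: g + h = 5; constraint 5: m + h = 4; constraint 8: k - n = 0, and the others follow.

Satisfiable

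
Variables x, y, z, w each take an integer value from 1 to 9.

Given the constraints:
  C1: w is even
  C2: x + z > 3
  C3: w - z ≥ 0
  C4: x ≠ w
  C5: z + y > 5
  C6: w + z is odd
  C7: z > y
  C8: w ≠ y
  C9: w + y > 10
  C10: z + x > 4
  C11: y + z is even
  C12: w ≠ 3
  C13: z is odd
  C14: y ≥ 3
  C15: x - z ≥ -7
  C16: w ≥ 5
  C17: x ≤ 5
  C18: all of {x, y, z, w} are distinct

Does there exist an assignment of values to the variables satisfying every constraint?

Try x = 1, y = 3, z = 5, w = 8.
Check constraint 2: x + z = 6; constraint 3: w - z = 3; constraint 5: z + y = 8. The remaining constraints are straightforward to verify.

Satisfiable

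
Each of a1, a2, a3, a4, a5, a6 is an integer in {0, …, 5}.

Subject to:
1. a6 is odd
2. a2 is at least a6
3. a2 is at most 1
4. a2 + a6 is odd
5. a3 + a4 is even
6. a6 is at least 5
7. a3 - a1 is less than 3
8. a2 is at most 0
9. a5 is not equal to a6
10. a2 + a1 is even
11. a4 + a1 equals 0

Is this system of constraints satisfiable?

From constraints 2 and 6: a2 ≥ a6 and a6 ≥ 5, so a2 ≥ 5. From constraint 8: a2 ≤ 0. But 0 < 5, so no value of a2 works.

Unsatisfiable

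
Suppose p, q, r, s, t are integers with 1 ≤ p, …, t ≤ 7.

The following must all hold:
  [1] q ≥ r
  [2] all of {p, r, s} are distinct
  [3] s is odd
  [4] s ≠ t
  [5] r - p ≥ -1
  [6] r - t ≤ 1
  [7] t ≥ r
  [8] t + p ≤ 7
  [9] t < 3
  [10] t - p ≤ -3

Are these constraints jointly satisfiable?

Unsatisfiable

Constraints 5, 6, and 10 give p − t ≥ 3, t − r ≥ -1, r − p ≥ -1.
Adding all 3 inequalities: the left sides telescope to 0, and the right sides sum to 3 + (-1) + (-1) = 1. So 0 ≥ 1, which is false.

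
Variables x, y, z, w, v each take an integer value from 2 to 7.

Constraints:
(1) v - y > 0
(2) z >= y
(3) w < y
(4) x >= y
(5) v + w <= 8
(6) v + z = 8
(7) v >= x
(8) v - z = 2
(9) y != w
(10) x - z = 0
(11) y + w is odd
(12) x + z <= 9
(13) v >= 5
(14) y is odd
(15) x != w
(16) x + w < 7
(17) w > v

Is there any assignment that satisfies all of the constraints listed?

Constraints 3, 4, 7, and 17 give y ≤ x, x ≤ v, v < w, w < y. Chaining: y ≤ x ≤ v < w < y, which forces y < y — impossible.

Unsatisfiable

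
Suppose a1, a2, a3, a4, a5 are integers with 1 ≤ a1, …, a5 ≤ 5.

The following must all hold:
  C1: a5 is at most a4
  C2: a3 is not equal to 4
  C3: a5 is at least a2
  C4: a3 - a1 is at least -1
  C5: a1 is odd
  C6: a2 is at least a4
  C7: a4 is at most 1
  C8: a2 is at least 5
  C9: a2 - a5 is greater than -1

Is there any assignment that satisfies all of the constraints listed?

Unsatisfiable

From constraints 3 and 8: a5 ≥ a2 and a2 ≥ 5, so a5 ≥ 5. From constraints 1 and 7: a5 ≤ a4 and a4 ≤ 1, so a5 ≤ 1. But 1 < 5, so no value of a5 works.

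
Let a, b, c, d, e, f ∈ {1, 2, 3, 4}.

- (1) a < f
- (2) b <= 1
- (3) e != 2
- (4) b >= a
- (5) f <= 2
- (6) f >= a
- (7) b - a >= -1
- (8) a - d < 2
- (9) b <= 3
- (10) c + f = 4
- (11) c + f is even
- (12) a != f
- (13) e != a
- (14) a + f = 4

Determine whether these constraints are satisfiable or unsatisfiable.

From constraints 2 and 4: a ≤ b ≤ 1. From constraint 5: f ≤ 2. Hence a + f ≤ 3. But constraint 14 requires a + f = 4, and 4 > 3. Contradiction.

Unsatisfiable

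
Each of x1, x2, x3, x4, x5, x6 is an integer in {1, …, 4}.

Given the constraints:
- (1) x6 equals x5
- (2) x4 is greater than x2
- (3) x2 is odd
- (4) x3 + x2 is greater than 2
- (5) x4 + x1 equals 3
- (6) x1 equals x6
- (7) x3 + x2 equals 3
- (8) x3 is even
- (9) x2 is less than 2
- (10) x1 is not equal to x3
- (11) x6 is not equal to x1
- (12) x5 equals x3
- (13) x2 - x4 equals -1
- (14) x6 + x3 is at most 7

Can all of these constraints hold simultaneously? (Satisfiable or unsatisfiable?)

From constraints 1, 6, and 12, x1 = x6 = x5 = x3, so x1 = x3. But constraint 10 says x1 ≠ x3. Contradiction.

Unsatisfiable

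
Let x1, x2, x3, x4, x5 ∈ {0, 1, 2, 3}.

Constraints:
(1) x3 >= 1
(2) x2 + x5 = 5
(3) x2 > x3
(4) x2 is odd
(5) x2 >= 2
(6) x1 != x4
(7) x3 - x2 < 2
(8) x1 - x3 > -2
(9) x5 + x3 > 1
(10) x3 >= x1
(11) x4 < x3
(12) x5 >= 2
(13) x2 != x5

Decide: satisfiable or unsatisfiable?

Take x1 = 2, x2 = 3, x3 = 2, x4 = 0, x5 = 2. Then constraint 2: x2 + x5 = 5; constraint 7: x3 - x2 = -1, and every other listed constraint is also met.

Satisfiable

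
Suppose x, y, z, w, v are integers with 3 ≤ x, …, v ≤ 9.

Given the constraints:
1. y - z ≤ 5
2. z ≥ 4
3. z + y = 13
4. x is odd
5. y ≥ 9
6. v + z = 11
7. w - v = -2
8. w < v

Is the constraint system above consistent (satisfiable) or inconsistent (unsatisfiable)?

One satisfying assignment is x = 9, y = 9, z = 4, w = 5, v = 7.
For the less obvious constraints — constraint 1: y - z = 5; constraint 3: z + y = 13 — and the others hold by inspection.

Satisfiable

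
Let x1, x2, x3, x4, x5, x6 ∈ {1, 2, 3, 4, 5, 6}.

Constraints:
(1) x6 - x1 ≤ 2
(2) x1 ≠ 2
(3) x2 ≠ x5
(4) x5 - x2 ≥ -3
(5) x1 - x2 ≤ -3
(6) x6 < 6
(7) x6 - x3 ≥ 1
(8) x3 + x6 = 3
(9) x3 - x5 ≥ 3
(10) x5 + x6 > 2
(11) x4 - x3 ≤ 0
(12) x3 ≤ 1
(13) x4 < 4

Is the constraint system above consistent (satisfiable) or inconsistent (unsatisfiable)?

Unsatisfiable

Constraints 1, 4, 5, 7, and 9 give x1 − x6 ≥ -2, x6 − x3 ≥ 1, x3 − x5 ≥ 3, x5 − x2 ≥ -3, x2 − x1 ≥ 3.
Adding all 5 inequalities: the left sides telescope to 0, and the right sides sum to (-2) + 1 + 3 + (-3) + 3 = 2. So 0 ≥ 2, which is false.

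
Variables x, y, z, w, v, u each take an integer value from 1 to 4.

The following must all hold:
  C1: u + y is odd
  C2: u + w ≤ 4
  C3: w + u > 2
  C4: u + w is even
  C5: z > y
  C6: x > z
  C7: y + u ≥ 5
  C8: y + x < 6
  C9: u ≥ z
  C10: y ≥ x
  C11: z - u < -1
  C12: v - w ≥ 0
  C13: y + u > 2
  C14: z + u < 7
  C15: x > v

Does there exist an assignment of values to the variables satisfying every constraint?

Unsatisfiable

Constraints 5, 6, and 10 give x ≤ y, y < z, z < x. Chaining: x ≤ y < z < x, which forces x < x — impossible.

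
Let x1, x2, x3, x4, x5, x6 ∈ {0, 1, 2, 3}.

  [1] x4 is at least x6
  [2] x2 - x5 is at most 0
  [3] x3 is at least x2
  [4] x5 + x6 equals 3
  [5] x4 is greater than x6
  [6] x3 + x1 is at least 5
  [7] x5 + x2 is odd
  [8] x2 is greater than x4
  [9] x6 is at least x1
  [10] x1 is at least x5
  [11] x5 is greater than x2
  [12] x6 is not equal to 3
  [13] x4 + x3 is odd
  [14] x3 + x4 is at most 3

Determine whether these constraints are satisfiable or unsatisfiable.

Constraints 5, 8, 9, 10, and 11 give x5 ≤ x1, x1 ≤ x6, x6 < x4, x4 < x2, x2 < x5. Chaining: x5 ≤ x1 ≤ x6 < x4 < x2 < x5, which forces x5 < x5 — impossible.

Unsatisfiable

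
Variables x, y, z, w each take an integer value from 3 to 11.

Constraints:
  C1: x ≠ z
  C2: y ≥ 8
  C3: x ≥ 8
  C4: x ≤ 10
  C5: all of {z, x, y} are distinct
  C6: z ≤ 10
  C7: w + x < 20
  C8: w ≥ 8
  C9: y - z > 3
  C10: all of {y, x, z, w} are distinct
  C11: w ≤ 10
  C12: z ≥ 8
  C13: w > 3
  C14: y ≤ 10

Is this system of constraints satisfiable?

Constraints 2, 3, 4, 6, 8, 11, 12, and 14 confine each of y, x, z, w to the 3 values {8, …, 10}.
Constraint 10 requires all 4 of them to be distinct, but only 3 values are available — impossible by the pigeonhole principle.

Unsatisfiable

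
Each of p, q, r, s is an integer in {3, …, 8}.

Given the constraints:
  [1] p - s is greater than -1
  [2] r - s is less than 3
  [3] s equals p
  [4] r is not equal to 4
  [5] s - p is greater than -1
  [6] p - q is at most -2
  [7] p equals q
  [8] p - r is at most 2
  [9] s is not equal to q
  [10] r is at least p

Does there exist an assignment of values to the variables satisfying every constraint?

Unsatisfiable

From constraints 3 and 7, s = p = q, so s = q. But constraint 9 says s ≠ q. Contradiction.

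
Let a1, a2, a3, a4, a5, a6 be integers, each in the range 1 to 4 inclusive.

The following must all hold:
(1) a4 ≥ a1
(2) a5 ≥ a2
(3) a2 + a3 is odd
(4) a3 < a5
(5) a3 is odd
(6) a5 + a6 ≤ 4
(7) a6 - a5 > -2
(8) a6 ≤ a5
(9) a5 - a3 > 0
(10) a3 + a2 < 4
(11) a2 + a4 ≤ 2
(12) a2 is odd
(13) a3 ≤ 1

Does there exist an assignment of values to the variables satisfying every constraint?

Constraint 12 makes a2 odd and constraint 5 makes a3 odd, so a2 + a3 must be even. Constraint 3 says a2 + a3 is odd — contradiction.

Unsatisfiable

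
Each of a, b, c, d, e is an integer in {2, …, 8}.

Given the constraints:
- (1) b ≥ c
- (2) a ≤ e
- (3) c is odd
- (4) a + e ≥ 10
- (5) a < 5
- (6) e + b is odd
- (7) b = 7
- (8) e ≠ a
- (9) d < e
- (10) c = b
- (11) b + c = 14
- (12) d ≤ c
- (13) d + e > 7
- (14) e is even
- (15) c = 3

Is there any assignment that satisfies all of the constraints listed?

Constraint 15 fixes c = 3 and constraint 7 fixes b = 7, but constraint 10 requires c = b. Since 3 ≠ 7, contradiction.

Unsatisfiable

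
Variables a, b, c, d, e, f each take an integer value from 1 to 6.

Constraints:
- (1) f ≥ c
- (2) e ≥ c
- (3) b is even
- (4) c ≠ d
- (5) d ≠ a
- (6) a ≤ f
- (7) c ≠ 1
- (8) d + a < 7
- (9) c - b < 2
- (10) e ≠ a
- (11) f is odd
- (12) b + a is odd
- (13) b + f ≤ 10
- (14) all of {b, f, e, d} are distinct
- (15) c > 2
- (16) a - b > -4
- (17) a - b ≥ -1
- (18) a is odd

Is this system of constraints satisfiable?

Satisfiable

Try a = 3, b = 4, c = 3, d = 1, e = 6, f = 3.
Check constraint 8: d + a = 4; constraint 9: c - b = -1; constraint 13: b + f = 7. The remaining constraints are straightforward to verify.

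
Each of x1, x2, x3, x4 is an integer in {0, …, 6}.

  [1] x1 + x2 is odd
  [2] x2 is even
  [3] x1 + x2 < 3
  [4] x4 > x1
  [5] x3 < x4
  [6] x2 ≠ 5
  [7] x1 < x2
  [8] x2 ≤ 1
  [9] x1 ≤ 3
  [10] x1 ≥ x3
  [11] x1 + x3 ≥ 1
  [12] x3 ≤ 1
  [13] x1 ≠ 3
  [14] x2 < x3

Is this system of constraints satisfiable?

Constraints 7, 10, and 14 give x3 ≤ x1, x1 < x2, x2 < x3. Chaining: x3 ≤ x1 < x2 < x3, which forces x3 < x3 — impossible.

Unsatisfiable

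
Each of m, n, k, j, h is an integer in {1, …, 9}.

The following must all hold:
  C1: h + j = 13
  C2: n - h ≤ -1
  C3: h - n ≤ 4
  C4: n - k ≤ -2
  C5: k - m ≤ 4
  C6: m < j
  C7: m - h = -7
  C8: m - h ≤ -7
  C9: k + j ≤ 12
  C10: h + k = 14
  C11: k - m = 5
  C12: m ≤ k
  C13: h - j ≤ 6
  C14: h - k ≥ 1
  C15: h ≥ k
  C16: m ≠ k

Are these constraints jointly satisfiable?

Unsatisfiable

Constraints 3, 4, 5, and 8 give m − k ≥ -4, k − n ≥ 2, n − h ≥ -4, h − m ≥ 7.
Adding all 4 inequalities: the left sides telescope to 0, and the right sides sum to (-4) + 2 + (-4) + 7 = 1. So 0 ≥ 1, which is false.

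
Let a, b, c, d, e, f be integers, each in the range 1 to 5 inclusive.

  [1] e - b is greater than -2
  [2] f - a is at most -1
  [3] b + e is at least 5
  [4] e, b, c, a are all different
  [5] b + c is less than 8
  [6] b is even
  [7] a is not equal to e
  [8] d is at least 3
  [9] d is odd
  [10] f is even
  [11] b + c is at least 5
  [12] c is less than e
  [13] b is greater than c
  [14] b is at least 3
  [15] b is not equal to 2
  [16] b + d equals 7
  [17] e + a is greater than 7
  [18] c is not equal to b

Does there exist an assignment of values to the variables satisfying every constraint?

Try a = 5, b = 4, c = 1, d = 3, e = 3, f = 4.
Check constraint 1: e - b = -1; constraint 2: f - a = -1. The remaining constraints are straightforward to verify.

Satisfiable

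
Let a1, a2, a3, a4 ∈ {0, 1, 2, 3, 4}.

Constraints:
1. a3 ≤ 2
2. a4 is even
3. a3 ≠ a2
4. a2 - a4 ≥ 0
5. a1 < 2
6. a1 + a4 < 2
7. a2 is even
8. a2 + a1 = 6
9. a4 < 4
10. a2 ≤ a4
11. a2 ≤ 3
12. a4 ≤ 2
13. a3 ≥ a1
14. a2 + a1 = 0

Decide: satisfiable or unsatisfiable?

Unsatisfiable

From constraints 10 and 12: a2 ≤ a4 ≤ 2. From constraints 1 and 13: a1 ≤ a3 ≤ 2. Hence a2 + a1 ≤ 4. But constraint 8 requires a2 + a1 = 6, and 6 > 4. Contradiction.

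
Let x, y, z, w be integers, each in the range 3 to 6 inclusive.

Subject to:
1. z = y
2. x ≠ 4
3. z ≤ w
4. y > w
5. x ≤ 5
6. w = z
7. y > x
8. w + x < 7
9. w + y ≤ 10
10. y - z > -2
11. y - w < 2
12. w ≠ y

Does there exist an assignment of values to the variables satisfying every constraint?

From constraints 1 and 6, w = z = y, so w = y. But constraint 12 says w ≠ y. Contradiction.

Unsatisfiable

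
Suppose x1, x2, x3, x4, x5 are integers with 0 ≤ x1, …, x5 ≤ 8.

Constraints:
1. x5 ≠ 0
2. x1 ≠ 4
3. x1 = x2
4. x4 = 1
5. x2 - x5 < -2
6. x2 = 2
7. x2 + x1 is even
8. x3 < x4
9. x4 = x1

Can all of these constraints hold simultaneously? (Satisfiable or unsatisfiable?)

Unsatisfiable

Constraint 4 fixes x4 = 1 and constraint 6 fixes x2 = 2. Constraints 3 and 9 give x4 = x1 = x2, so x4 = x2. But 1 ≠ 2 — contradiction.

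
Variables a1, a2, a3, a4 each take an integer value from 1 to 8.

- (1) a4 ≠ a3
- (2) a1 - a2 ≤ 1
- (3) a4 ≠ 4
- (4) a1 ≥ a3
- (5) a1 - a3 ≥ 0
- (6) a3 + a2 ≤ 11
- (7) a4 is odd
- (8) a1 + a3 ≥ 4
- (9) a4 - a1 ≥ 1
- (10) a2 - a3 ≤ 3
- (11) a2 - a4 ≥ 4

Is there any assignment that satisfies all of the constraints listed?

Unsatisfiable

Constraints 5, 9, 10, and 11 give a2 − a4 ≥ 4, a4 − a1 ≥ 1, a1 − a3 ≥ 0, a3 − a2 ≥ -3.
Adding all 4 inequalities: the left sides telescope to 0, and the right sides sum to 4 + 1 + 0 + (-3) = 2. So 0 ≥ 2, which is false.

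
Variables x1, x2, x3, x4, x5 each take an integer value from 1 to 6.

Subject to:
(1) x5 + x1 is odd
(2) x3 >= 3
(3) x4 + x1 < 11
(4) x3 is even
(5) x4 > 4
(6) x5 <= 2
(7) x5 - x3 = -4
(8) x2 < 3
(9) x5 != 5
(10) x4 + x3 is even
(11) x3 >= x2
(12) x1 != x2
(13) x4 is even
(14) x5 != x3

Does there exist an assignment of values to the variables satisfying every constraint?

Satisfiable

One satisfying assignment is x1 = 3, x2 = 2, x3 = 6, x4 = 6, x5 = 2.
For the less obvious constraints — constraint 3: x4 + x1 = 9; constraint 7: x5 - x3 = -4 — and the others hold by inspection.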